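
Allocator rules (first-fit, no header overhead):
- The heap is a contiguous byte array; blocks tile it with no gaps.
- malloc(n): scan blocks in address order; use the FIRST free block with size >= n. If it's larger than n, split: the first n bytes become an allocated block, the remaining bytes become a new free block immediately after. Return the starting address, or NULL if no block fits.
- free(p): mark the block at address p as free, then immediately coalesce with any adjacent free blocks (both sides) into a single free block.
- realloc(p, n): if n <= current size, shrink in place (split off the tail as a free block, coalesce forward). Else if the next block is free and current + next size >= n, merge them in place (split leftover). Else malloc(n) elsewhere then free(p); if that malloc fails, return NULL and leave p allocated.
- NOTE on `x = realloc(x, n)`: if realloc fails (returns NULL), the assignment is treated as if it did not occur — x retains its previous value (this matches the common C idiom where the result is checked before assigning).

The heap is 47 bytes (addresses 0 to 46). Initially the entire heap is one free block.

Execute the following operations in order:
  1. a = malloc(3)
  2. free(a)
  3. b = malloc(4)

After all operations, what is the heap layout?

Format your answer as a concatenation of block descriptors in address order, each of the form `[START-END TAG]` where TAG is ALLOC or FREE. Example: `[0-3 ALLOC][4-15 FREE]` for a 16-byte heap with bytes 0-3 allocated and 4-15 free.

Op 1: a = malloc(3) -> a = 0; heap: [0-2 ALLOC][3-46 FREE]
Op 2: free(a) -> (freed a); heap: [0-46 FREE]
Op 3: b = malloc(4) -> b = 0; heap: [0-3 ALLOC][4-46 FREE]

Answer: [0-3 ALLOC][4-46 FREE]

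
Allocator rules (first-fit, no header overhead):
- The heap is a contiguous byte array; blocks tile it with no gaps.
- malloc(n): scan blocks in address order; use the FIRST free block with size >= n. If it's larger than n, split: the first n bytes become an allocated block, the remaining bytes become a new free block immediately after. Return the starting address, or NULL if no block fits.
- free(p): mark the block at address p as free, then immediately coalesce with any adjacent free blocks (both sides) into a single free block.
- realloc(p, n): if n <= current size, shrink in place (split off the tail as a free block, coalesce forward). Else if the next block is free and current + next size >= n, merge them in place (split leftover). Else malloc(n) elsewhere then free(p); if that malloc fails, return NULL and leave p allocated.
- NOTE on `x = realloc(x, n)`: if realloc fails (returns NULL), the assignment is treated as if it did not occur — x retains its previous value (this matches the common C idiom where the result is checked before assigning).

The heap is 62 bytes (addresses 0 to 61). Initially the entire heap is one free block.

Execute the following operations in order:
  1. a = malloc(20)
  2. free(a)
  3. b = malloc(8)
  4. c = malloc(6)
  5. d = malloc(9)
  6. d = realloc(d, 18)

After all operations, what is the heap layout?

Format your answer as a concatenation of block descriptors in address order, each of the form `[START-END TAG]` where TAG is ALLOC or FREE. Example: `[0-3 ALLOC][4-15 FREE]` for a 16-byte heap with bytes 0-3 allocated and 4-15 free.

Answer: [0-7 ALLOC][8-13 ALLOC][14-31 ALLOC][32-61 FREE]

Derivation:
Op 1: a = malloc(20) -> a = 0; heap: [0-19 ALLOC][20-61 FREE]
Op 2: free(a) -> (freed a); heap: [0-61 FREE]
Op 3: b = malloc(8) -> b = 0; heap: [0-7 ALLOC][8-61 FREE]
Op 4: c = malloc(6) -> c = 8; heap: [0-7 ALLOC][8-13 ALLOC][14-61 FREE]
Op 5: d = malloc(9) -> d = 14; heap: [0-7 ALLOC][8-13 ALLOC][14-22 ALLOC][23-61 FREE]
Op 6: d = realloc(d, 18) -> d = 14; heap: [0-7 ALLOC][8-13 ALLOC][14-31 ALLOC][32-61 FREE]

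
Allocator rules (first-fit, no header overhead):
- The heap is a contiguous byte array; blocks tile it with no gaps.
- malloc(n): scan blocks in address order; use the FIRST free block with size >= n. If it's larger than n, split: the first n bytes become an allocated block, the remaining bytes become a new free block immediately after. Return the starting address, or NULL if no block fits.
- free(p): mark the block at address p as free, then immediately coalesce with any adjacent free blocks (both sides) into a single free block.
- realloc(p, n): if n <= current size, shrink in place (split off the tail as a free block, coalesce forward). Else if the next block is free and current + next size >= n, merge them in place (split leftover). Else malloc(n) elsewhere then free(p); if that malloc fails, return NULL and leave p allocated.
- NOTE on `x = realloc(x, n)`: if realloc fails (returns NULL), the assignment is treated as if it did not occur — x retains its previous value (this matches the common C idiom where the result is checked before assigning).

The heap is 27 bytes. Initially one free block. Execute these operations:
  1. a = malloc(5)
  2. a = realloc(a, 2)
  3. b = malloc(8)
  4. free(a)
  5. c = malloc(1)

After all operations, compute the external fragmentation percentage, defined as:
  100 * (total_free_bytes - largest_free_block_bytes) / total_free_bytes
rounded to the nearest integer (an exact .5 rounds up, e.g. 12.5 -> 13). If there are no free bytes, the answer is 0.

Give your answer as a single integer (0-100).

Op 1: a = malloc(5) -> a = 0; heap: [0-4 ALLOC][5-26 FREE]
Op 2: a = realloc(a, 2) -> a = 0; heap: [0-1 ALLOC][2-26 FREE]
Op 3: b = malloc(8) -> b = 2; heap: [0-1 ALLOC][2-9 ALLOC][10-26 FREE]
Op 4: free(a) -> (freed a); heap: [0-1 FREE][2-9 ALLOC][10-26 FREE]
Op 5: c = malloc(1) -> c = 0; heap: [0-0 ALLOC][1-1 FREE][2-9 ALLOC][10-26 FREE]
Free blocks: [1 17] total_free=18 largest=17 -> 100*(18-17)/18 = 100/18 ≈ 5.556 -> rounds to 6

Answer: 6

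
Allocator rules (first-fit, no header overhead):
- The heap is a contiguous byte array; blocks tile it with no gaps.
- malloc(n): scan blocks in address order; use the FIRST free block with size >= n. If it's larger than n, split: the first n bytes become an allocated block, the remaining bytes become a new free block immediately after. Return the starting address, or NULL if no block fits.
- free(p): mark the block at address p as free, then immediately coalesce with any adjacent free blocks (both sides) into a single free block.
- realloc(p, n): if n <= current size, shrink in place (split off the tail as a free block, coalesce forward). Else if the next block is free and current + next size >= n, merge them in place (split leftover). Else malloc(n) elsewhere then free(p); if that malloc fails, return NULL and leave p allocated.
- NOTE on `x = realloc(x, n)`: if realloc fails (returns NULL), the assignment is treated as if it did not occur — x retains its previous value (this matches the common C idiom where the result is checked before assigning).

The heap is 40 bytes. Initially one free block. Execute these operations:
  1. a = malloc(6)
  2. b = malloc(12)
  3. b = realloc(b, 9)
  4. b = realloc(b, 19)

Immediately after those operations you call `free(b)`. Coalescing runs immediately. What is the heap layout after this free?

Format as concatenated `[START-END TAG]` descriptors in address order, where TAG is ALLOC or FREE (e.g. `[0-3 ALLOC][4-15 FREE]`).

Op 1: a = malloc(6) -> a = 0; heap: [0-5 ALLOC][6-39 FREE]
Op 2: b = malloc(12) -> b = 6; heap: [0-5 ALLOC][6-17 ALLOC][18-39 FREE]
Op 3: b = realloc(b, 9) -> b = 6; heap: [0-5 ALLOC][6-14 ALLOC][15-39 FREE]
Op 4: b = realloc(b, 19) -> b = 6; heap: [0-5 ALLOC][6-24 ALLOC][25-39 FREE]
free(b): b = 6 -> block [6-24 ALLOC]; mark free, coalesce with adjacent free neighbors -> [0-5 ALLOC][6-39 FREE]

Answer: [0-5 ALLOC][6-39 FREE]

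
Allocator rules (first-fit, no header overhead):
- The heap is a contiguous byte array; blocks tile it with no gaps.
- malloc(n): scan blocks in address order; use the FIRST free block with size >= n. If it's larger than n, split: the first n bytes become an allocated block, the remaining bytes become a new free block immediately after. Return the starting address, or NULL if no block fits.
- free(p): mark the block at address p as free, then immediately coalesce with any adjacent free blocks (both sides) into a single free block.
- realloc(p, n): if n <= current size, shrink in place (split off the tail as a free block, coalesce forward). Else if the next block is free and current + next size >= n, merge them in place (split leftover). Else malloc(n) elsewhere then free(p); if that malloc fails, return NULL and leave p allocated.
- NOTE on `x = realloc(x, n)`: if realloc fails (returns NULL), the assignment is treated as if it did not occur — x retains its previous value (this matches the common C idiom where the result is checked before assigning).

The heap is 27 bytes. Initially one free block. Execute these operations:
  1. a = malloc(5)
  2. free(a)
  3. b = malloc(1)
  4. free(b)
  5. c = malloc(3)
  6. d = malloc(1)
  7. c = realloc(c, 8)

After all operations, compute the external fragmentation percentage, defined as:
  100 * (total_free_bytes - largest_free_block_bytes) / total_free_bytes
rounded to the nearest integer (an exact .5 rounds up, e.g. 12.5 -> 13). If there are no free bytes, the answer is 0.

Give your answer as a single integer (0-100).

Op 1: a = malloc(5) -> a = 0; heap: [0-4 ALLOC][5-26 FREE]
Op 2: free(a) -> (freed a); heap: [0-26 FREE]
Op 3: b = malloc(1) -> b = 0; heap: [0-0 ALLOC][1-26 FREE]
Op 4: free(b) -> (freed b); heap: [0-26 FREE]
Op 5: c = malloc(3) -> c = 0; heap: [0-2 ALLOC][3-26 FREE]
Op 6: d = malloc(1) -> d = 3; heap: [0-2 ALLOC][3-3 ALLOC][4-26 FREE]
Op 7: c = realloc(c, 8) -> c = 4; heap: [0-2 FREE][3-3 ALLOC][4-11 ALLOC][12-26 FREE]
Free blocks: [3 15] total_free=18 largest=15 -> 100*(18-15)/18 = 300/18 ≈ 16.667 -> rounds to 17

Answer: 17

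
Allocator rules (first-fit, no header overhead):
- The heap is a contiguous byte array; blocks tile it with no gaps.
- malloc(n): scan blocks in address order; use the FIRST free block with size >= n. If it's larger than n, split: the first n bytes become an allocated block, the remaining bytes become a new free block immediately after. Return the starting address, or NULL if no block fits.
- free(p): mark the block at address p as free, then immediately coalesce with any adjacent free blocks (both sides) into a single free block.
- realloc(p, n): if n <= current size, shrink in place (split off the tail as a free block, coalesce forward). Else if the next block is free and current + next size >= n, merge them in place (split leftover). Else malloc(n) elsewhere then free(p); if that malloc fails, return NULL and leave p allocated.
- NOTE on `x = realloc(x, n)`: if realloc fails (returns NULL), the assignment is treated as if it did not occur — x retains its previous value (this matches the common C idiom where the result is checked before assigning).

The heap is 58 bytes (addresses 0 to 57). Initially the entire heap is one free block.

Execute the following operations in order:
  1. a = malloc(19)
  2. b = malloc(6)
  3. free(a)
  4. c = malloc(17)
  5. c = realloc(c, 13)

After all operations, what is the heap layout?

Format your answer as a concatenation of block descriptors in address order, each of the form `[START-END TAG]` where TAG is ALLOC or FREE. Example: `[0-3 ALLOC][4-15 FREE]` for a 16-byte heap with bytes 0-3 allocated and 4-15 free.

Op 1: a = malloc(19) -> a = 0; heap: [0-18 ALLOC][19-57 FREE]
Op 2: b = malloc(6) -> b = 19; heap: [0-18 ALLOC][19-24 ALLOC][25-57 FREE]
Op 3: free(a) -> (freed a); heap: [0-18 FREE][19-24 ALLOC][25-57 FREE]
Op 4: c = malloc(17) -> c = 0; heap: [0-16 ALLOC][17-18 FREE][19-24 ALLOC][25-57 FREE]
Op 5: c = realloc(c, 13) -> c = 0; heap: [0-12 ALLOC][13-18 FREE][19-24 ALLOC][25-57 FREE]

Answer: [0-12 ALLOC][13-18 FREE][19-24 ALLOC][25-57 FREE]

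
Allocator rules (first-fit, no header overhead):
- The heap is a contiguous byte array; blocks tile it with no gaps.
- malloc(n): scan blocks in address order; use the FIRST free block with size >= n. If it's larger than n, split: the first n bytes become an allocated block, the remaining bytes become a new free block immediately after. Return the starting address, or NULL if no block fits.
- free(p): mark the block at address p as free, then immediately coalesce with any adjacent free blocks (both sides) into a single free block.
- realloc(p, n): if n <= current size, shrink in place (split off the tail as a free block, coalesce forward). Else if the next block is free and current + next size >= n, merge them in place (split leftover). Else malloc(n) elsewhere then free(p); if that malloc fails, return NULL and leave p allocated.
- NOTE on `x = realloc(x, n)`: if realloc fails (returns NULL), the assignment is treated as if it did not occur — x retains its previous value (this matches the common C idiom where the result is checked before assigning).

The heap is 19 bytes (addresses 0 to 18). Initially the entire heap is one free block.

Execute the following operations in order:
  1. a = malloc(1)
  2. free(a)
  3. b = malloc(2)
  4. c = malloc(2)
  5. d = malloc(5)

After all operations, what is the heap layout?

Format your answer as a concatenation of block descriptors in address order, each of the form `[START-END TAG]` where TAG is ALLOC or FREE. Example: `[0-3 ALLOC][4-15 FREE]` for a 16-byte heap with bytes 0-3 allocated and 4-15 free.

Op 1: a = malloc(1) -> a = 0; heap: [0-0 ALLOC][1-18 FREE]
Op 2: free(a) -> (freed a); heap: [0-18 FREE]
Op 3: b = malloc(2) -> b = 0; heap: [0-1 ALLOC][2-18 FREE]
Op 4: c = malloc(2) -> c = 2; heap: [0-1 ALLOC][2-3 ALLOC][4-18 FREE]
Op 5: d = malloc(5) -> d = 4; heap: [0-1 ALLOC][2-3 ALLOC][4-8 ALLOC][9-18 FREE]

Answer: [0-1 ALLOC][2-3 ALLOC][4-8 ALLOC][9-18 FREE]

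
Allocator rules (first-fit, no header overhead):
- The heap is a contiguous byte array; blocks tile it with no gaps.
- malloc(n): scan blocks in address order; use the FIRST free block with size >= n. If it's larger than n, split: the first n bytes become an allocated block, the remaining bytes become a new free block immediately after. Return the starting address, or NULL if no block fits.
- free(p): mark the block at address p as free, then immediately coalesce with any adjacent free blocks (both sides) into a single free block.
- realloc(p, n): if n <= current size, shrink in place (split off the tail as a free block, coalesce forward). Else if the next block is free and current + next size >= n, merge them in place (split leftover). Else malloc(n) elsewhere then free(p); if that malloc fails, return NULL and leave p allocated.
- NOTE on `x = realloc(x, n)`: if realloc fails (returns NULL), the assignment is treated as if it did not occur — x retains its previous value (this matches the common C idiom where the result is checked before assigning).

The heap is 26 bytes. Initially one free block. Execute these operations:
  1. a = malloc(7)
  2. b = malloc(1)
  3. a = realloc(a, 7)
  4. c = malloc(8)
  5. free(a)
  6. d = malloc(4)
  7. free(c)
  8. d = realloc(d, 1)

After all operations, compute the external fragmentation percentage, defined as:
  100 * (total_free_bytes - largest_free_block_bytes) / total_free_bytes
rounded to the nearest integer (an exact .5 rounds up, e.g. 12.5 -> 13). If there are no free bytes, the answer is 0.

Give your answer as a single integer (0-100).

Op 1: a = malloc(7) -> a = 0; heap: [0-6 ALLOC][7-25 FREE]
Op 2: b = malloc(1) -> b = 7; heap: [0-6 ALLOC][7-7 ALLOC][8-25 FREE]
Op 3: a = realloc(a, 7) -> a = 0; heap: [0-6 ALLOC][7-7 ALLOC][8-25 FREE]
Op 4: c = malloc(8) -> c = 8; heap: [0-6 ALLOC][7-7 ALLOC][8-15 ALLOC][16-25 FREE]
Op 5: free(a) -> (freed a); heap: [0-6 FREE][7-7 ALLOC][8-15 ALLOC][16-25 FREE]
Op 6: d = malloc(4) -> d = 0; heap: [0-3 ALLOC][4-6 FREE][7-7 ALLOC][8-15 ALLOC][16-25 FREE]
Op 7: free(c) -> (freed c); heap: [0-3 ALLOC][4-6 FREE][7-7 ALLOC][8-25 FREE]
Op 8: d = realloc(d, 1) -> d = 0; heap: [0-0 ALLOC][1-6 FREE][7-7 ALLOC][8-25 FREE]
Free blocks: [6 18] total_free=24 largest=18 -> 100*(24-18)/24 = 600/24 = 25

Answer: 25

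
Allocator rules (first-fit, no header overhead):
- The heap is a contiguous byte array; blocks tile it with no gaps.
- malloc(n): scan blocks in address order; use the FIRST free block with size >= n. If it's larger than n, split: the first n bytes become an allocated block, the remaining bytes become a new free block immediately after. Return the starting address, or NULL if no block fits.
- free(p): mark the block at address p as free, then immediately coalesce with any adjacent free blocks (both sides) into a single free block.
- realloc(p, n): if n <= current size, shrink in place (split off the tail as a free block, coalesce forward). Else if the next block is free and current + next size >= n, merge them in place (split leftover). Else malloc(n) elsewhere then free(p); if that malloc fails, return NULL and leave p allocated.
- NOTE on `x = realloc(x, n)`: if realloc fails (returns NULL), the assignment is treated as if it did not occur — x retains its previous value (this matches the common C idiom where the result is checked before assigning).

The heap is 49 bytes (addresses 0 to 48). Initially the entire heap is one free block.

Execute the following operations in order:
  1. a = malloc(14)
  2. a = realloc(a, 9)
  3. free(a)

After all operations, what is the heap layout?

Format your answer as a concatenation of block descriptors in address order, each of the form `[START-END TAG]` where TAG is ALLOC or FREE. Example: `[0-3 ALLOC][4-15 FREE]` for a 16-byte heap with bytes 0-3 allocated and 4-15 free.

Op 1: a = malloc(14) -> a = 0; heap: [0-13 ALLOC][14-48 FREE]
Op 2: a = realloc(a, 9) -> a = 0; heap: [0-8 ALLOC][9-48 FREE]
Op 3: free(a) -> (freed a); heap: [0-48 FREE]

Answer: [0-48 FREE]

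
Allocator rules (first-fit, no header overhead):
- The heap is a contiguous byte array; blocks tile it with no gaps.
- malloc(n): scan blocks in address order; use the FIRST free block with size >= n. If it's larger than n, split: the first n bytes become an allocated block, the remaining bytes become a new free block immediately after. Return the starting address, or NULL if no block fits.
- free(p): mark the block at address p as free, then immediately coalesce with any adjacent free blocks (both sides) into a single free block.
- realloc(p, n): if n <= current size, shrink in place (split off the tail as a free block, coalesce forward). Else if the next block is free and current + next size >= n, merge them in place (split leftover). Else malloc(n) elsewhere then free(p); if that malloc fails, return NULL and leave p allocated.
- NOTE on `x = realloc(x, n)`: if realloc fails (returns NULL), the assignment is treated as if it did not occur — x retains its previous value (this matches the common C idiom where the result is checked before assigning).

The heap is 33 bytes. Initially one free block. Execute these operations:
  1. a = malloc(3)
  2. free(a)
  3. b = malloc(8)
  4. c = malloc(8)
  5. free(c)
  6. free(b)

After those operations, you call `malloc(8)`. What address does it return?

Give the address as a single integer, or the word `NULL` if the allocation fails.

Answer: 0

Derivation:
Op 1: a = malloc(3) -> a = 0; heap: [0-2 ALLOC][3-32 FREE]
Op 2: free(a) -> (freed a); heap: [0-32 FREE]
Op 3: b = malloc(8) -> b = 0; heap: [0-7 ALLOC][8-32 FREE]
Op 4: c = malloc(8) -> c = 8; heap: [0-7 ALLOC][8-15 ALLOC][16-32 FREE]
Op 5: free(c) -> (freed c); heap: [0-7 ALLOC][8-32 FREE]
Op 6: free(b) -> (freed b); heap: [0-32 FREE]
malloc(8): first-fit scan over [0-32 FREE] -> 0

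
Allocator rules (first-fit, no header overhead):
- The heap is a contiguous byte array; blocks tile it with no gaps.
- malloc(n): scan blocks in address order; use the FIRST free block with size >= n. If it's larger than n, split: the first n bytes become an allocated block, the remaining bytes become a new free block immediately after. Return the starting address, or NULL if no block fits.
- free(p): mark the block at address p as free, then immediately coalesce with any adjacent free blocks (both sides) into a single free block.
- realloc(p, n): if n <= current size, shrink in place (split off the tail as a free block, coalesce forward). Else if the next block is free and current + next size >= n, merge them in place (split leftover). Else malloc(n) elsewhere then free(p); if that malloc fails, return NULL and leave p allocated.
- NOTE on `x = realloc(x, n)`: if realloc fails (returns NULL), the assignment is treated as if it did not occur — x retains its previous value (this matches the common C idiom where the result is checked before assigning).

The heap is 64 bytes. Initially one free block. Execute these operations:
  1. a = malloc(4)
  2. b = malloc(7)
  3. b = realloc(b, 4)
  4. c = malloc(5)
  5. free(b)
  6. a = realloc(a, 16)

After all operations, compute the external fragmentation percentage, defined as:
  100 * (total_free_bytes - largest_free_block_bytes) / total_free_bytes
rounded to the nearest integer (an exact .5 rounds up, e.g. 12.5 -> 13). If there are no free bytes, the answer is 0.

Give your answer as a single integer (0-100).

Answer: 19

Derivation:
Op 1: a = malloc(4) -> a = 0; heap: [0-3 ALLOC][4-63 FREE]
Op 2: b = malloc(7) -> b = 4; heap: [0-3 ALLOC][4-10 ALLOC][11-63 FREE]
Op 3: b = realloc(b, 4) -> b = 4; heap: [0-3 ALLOC][4-7 ALLOC][8-63 FREE]
Op 4: c = malloc(5) -> c = 8; heap: [0-3 ALLOC][4-7 ALLOC][8-12 ALLOC][13-63 FREE]
Op 5: free(b) -> (freed b); heap: [0-3 ALLOC][4-7 FREE][8-12 ALLOC][13-63 FREE]
Op 6: a = realloc(a, 16) -> a = 13; heap: [0-7 FREE][8-12 ALLOC][13-28 ALLOC][29-63 FREE]
Free blocks: [8 35] total_free=43 largest=35 -> 100*(43-35)/43 = 800/43 ≈ 18.605 -> rounds to 19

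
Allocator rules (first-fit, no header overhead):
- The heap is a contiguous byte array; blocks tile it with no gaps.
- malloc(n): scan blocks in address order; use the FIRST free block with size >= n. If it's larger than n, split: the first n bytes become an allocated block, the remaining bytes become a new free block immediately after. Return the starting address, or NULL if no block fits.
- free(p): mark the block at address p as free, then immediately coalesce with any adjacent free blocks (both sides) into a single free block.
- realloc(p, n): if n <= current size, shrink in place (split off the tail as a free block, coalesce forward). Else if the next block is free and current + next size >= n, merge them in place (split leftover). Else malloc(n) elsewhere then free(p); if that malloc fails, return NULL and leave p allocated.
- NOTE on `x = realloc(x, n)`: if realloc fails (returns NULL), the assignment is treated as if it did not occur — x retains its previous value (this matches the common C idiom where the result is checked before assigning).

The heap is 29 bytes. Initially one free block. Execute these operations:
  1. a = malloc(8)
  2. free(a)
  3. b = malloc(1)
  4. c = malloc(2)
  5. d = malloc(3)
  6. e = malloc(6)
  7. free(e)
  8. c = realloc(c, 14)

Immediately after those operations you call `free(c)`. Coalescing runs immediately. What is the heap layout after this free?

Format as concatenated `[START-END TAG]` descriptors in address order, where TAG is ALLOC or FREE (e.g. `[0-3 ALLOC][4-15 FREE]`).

Op 1: a = malloc(8) -> a = 0; heap: [0-7 ALLOC][8-28 FREE]
Op 2: free(a) -> (freed a); heap: [0-28 FREE]
Op 3: b = malloc(1) -> b = 0; heap: [0-0 ALLOC][1-28 FREE]
Op 4: c = malloc(2) -> c = 1; heap: [0-0 ALLOC][1-2 ALLOC][3-28 FREE]
Op 5: d = malloc(3) -> d = 3; heap: [0-0 ALLOC][1-2 ALLOC][3-5 ALLOC][6-28 FREE]
Op 6: e = malloc(6) -> e = 6; heap: [0-0 ALLOC][1-2 ALLOC][3-5 ALLOC][6-11 ALLOC][12-28 FREE]
Op 7: free(e) -> (freed e); heap: [0-0 ALLOC][1-2 ALLOC][3-5 ALLOC][6-28 FREE]
Op 8: c = realloc(c, 14) -> c = 6; heap: [0-0 ALLOC][1-2 FREE][3-5 ALLOC][6-19 ALLOC][20-28 FREE]
free(c): c = 6 -> block [6-19 ALLOC]; mark free, coalesce with adjacent free neighbors -> [0-0 ALLOC][1-2 FREE][3-5 ALLOC][6-28 FREE]

Answer: [0-0 ALLOC][1-2 FREE][3-5 ALLOC][6-28 FREE]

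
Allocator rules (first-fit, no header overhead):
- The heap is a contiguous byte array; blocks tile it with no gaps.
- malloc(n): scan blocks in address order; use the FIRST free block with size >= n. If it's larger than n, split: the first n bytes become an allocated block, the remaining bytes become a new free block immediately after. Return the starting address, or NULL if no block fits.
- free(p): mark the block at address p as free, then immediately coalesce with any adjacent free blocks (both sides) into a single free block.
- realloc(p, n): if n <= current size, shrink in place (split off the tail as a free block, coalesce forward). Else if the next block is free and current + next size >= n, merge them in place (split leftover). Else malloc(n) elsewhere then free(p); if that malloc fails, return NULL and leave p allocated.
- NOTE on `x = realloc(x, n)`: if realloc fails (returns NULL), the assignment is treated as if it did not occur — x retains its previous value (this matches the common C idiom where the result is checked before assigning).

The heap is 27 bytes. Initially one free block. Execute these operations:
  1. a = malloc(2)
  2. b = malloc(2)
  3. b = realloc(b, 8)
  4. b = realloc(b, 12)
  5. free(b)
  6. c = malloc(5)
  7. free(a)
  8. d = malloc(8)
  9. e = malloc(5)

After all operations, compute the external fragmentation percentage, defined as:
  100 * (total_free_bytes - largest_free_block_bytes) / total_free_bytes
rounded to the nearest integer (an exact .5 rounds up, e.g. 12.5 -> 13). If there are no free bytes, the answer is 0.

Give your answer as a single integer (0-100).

Op 1: a = malloc(2) -> a = 0; heap: [0-1 ALLOC][2-26 FREE]
Op 2: b = malloc(2) -> b = 2; heap: [0-1 ALLOC][2-3 ALLOC][4-26 FREE]
Op 3: b = realloc(b, 8) -> b = 2; heap: [0-1 ALLOC][2-9 ALLOC][10-26 FREE]
Op 4: b = realloc(b, 12) -> b = 2; heap: [0-1 ALLOC][2-13 ALLOC][14-26 FREE]
Op 5: free(b) -> (freed b); heap: [0-1 ALLOC][2-26 FREE]
Op 6: c = malloc(5) -> c = 2; heap: [0-1 ALLOC][2-6 ALLOC][7-26 FREE]
Op 7: free(a) -> (freed a); heap: [0-1 FREE][2-6 ALLOC][7-26 FREE]
Op 8: d = malloc(8) -> d = 7; heap: [0-1 FREE][2-6 ALLOC][7-14 ALLOC][15-26 FREE]
Op 9: e = malloc(5) -> e = 15; heap: [0-1 FREE][2-6 ALLOC][7-14 ALLOC][15-19 ALLOC][20-26 FREE]
Free blocks: [2 7] total_free=9 largest=7 -> 100*(9-7)/9 = 200/9 ≈ 22.222 -> rounds to 22

Answer: 22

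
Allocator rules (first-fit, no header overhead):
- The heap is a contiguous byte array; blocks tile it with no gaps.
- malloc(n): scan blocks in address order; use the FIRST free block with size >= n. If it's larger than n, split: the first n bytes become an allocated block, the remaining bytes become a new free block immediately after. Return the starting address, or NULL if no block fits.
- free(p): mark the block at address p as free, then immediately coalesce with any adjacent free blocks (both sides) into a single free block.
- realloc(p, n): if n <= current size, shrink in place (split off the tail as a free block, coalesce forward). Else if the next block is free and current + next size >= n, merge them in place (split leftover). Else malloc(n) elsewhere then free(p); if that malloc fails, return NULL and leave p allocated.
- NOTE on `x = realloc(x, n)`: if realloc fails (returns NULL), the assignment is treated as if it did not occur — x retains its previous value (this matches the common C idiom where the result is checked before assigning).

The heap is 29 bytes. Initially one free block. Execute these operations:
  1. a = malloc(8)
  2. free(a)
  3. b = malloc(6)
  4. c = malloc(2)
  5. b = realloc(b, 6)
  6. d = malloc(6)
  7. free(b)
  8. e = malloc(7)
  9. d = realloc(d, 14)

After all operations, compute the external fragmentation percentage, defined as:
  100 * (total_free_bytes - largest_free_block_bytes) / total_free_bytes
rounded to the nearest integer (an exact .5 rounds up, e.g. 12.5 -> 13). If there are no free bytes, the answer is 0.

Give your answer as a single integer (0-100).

Answer: 43

Derivation:
Op 1: a = malloc(8) -> a = 0; heap: [0-7 ALLOC][8-28 FREE]
Op 2: free(a) -> (freed a); heap: [0-28 FREE]
Op 3: b = malloc(6) -> b = 0; heap: [0-5 ALLOC][6-28 FREE]
Op 4: c = malloc(2) -> c = 6; heap: [0-5 ALLOC][6-7 ALLOC][8-28 FREE]
Op 5: b = realloc(b, 6) -> b = 0; heap: [0-5 ALLOC][6-7 ALLOC][8-28 FREE]
Op 6: d = malloc(6) -> d = 8; heap: [0-5 ALLOC][6-7 ALLOC][8-13 ALLOC][14-28 FREE]
Op 7: free(b) -> (freed b); heap: [0-5 FREE][6-7 ALLOC][8-13 ALLOC][14-28 FREE]
Op 8: e = malloc(7) -> e = 14; heap: [0-5 FREE][6-7 ALLOC][8-13 ALLOC][14-20 ALLOC][21-28 FREE]
Op 9: d = realloc(d, 14) -> NULL (d unchanged); heap: [0-5 FREE][6-7 ALLOC][8-13 ALLOC][14-20 ALLOC][21-28 FREE]
Free blocks: [6 8] total_free=14 largest=8 -> 100*(14-8)/14 = 600/14 ≈ 42.857 -> rounds to 43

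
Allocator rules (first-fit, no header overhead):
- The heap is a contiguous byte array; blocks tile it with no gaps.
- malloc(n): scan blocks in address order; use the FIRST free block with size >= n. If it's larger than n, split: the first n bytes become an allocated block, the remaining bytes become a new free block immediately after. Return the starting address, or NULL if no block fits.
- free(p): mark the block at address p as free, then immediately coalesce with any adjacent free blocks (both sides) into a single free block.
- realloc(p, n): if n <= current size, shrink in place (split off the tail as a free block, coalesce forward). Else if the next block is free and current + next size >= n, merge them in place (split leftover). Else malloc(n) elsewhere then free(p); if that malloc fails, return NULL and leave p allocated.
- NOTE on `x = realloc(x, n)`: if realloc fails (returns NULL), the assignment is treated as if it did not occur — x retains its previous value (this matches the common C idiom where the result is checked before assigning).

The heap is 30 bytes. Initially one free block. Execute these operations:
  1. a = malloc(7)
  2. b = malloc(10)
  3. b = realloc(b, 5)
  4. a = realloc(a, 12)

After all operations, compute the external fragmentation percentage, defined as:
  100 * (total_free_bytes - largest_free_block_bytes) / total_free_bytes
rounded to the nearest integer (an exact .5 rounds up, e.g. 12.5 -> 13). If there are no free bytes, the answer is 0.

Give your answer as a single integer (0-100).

Op 1: a = malloc(7) -> a = 0; heap: [0-6 ALLOC][7-29 FREE]
Op 2: b = malloc(10) -> b = 7; heap: [0-6 ALLOC][7-16 ALLOC][17-29 FREE]
Op 3: b = realloc(b, 5) -> b = 7; heap: [0-6 ALLOC][7-11 ALLOC][12-29 FREE]
Op 4: a = realloc(a, 12) -> a = 12; heap: [0-6 FREE][7-11 ALLOC][12-23 ALLOC][24-29 FREE]
Free blocks: [7 6] total_free=13 largest=7 -> 100*(13-7)/13 = 600/13 ≈ 46.154 -> rounds to 46

Answer: 46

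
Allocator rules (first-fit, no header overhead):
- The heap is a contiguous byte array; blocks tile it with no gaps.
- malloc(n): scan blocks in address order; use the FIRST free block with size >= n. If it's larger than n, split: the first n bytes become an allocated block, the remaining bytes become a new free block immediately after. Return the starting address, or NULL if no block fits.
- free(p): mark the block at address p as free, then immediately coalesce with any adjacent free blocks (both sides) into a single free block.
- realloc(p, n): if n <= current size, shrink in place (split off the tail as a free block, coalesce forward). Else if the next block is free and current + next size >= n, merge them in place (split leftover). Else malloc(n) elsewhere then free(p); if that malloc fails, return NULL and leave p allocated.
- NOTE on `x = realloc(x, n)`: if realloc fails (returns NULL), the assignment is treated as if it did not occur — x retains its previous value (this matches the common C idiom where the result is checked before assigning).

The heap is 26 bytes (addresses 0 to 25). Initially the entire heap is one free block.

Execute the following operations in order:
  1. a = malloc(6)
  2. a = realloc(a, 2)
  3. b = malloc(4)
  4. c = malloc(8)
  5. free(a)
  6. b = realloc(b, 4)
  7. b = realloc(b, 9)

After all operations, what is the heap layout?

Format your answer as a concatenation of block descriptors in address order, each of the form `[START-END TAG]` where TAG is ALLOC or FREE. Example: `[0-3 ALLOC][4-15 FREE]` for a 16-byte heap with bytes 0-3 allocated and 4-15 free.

Op 1: a = malloc(6) -> a = 0; heap: [0-5 ALLOC][6-25 FREE]
Op 2: a = realloc(a, 2) -> a = 0; heap: [0-1 ALLOC][2-25 FREE]
Op 3: b = malloc(4) -> b = 2; heap: [0-1 ALLOC][2-5 ALLOC][6-25 FREE]
Op 4: c = malloc(8) -> c = 6; heap: [0-1 ALLOC][2-5 ALLOC][6-13 ALLOC][14-25 FREE]
Op 5: free(a) -> (freed a); heap: [0-1 FREE][2-5 ALLOC][6-13 ALLOC][14-25 FREE]
Op 6: b = realloc(b, 4) -> b = 2; heap: [0-1 FREE][2-5 ALLOC][6-13 ALLOC][14-25 FREE]
Op 7: b = realloc(b, 9) -> b = 14; heap: [0-5 FREE][6-13 ALLOC][14-22 ALLOC][23-25 FREE]

Answer: [0-5 FREE][6-13 ALLOC][14-22 ALLOC][23-25 FREE]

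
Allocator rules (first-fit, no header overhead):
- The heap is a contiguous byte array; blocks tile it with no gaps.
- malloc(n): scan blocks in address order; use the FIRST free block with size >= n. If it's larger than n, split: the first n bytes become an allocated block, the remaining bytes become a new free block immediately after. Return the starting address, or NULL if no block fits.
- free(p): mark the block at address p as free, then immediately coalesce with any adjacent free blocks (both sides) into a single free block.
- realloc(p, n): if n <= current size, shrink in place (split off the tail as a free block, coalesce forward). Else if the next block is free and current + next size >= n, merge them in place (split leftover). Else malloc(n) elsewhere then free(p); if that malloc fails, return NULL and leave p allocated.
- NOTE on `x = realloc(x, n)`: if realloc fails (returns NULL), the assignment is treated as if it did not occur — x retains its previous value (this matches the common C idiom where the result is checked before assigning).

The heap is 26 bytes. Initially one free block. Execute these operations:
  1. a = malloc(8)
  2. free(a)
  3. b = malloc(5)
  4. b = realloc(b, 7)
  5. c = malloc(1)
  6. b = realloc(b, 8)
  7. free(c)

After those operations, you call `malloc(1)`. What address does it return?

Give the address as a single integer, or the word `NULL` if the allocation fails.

Answer: 0

Derivation:
Op 1: a = malloc(8) -> a = 0; heap: [0-7 ALLOC][8-25 FREE]
Op 2: free(a) -> (freed a); heap: [0-25 FREE]
Op 3: b = malloc(5) -> b = 0; heap: [0-4 ALLOC][5-25 FREE]
Op 4: b = realloc(b, 7) -> b = 0; heap: [0-6 ALLOC][7-25 FREE]
Op 5: c = malloc(1) -> c = 7; heap: [0-6 ALLOC][7-7 ALLOC][8-25 FREE]
Op 6: b = realloc(b, 8) -> b = 8; heap: [0-6 FREE][7-7 ALLOC][8-15 ALLOC][16-25 FREE]
Op 7: free(c) -> (freed c); heap: [0-7 FREE][8-15 ALLOC][16-25 FREE]
malloc(1): first-fit scan over [0-7 FREE][8-15 ALLOC][16-25 FREE] -> 0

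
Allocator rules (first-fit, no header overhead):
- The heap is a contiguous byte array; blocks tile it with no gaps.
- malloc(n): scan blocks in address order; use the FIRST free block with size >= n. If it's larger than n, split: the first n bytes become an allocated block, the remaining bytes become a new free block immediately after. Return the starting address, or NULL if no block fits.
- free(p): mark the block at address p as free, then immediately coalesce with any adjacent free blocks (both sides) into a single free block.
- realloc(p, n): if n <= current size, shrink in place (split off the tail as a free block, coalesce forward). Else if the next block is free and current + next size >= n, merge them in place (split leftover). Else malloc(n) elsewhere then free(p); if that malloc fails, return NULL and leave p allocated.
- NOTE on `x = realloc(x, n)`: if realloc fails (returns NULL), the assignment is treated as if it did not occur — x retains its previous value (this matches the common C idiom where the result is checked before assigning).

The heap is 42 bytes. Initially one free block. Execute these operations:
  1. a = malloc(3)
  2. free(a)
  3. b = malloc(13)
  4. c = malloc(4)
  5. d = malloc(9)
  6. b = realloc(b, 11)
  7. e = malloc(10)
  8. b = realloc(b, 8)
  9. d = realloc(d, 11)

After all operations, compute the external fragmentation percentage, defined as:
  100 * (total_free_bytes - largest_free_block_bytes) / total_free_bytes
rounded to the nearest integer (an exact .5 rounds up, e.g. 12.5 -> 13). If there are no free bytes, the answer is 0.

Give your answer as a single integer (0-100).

Answer: 45

Derivation:
Op 1: a = malloc(3) -> a = 0; heap: [0-2 ALLOC][3-41 FREE]
Op 2: free(a) -> (freed a); heap: [0-41 FREE]
Op 3: b = malloc(13) -> b = 0; heap: [0-12 ALLOC][13-41 FREE]
Op 4: c = malloc(4) -> c = 13; heap: [0-12 ALLOC][13-16 ALLOC][17-41 FREE]
Op 5: d = malloc(9) -> d = 17; heap: [0-12 ALLOC][13-16 ALLOC][17-25 ALLOC][26-41 FREE]
Op 6: b = realloc(b, 11) -> b = 0; heap: [0-10 ALLOC][11-12 FREE][13-16 ALLOC][17-25 ALLOC][26-41 FREE]
Op 7: e = malloc(10) -> e = 26; heap: [0-10 ALLOC][11-12 FREE][13-16 ALLOC][17-25 ALLOC][26-35 ALLOC][36-41 FREE]
Op 8: b = realloc(b, 8) -> b = 0; heap: [0-7 ALLOC][8-12 FREE][13-16 ALLOC][17-25 ALLOC][26-35 ALLOC][36-41 FREE]
Op 9: d = realloc(d, 11) -> NULL (d unchanged); heap: [0-7 ALLOC][8-12 FREE][13-16 ALLOC][17-25 ALLOC][26-35 ALLOC][36-41 FREE]
Free blocks: [5 6] total_free=11 largest=6 -> 100*(11-6)/11 = 500/11 ≈ 45.455 -> rounds to 45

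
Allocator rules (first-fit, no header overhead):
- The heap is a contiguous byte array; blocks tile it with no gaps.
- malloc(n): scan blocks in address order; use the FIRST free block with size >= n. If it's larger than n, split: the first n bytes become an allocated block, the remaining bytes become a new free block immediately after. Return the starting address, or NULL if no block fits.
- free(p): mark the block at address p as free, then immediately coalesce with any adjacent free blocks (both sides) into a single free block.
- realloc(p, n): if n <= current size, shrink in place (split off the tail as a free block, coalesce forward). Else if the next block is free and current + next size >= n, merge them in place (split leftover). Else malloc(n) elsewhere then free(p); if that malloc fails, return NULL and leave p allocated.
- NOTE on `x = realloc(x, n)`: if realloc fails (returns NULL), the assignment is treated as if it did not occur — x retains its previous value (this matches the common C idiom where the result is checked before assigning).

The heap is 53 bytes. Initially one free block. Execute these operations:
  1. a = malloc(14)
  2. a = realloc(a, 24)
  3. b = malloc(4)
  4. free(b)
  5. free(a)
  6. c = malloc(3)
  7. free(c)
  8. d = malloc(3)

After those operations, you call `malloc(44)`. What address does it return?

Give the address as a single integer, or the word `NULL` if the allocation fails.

Op 1: a = malloc(14) -> a = 0; heap: [0-13 ALLOC][14-52 FREE]
Op 2: a = realloc(a, 24) -> a = 0; heap: [0-23 ALLOC][24-52 FREE]
Op 3: b = malloc(4) -> b = 24; heap: [0-23 ALLOC][24-27 ALLOC][28-52 FREE]
Op 4: free(b) -> (freed b); heap: [0-23 ALLOC][24-52 FREE]
Op 5: free(a) -> (freed a); heap: [0-52 FREE]
Op 6: c = malloc(3) -> c = 0; heap: [0-2 ALLOC][3-52 FREE]
Op 7: free(c) -> (freed c); heap: [0-52 FREE]
Op 8: d = malloc(3) -> d = 0; heap: [0-2 ALLOC][3-52 FREE]
malloc(44): first-fit scan over [0-2 ALLOC][3-52 FREE] -> 3

Answer: 3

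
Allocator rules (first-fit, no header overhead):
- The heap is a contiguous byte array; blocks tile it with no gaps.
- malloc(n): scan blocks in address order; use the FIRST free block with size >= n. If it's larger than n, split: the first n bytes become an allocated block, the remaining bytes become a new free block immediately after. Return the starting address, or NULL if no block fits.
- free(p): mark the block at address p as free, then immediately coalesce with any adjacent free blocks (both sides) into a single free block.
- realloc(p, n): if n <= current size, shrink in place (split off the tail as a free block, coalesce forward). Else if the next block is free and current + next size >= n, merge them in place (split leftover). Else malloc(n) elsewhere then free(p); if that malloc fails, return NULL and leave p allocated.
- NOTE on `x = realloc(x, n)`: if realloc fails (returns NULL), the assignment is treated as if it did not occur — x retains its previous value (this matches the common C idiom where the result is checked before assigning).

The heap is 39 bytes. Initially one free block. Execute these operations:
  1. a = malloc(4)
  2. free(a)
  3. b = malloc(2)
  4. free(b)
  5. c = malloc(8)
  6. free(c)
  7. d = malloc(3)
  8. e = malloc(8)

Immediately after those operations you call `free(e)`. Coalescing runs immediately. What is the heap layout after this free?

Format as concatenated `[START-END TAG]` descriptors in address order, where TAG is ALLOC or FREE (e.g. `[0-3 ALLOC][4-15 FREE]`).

Op 1: a = malloc(4) -> a = 0; heap: [0-3 ALLOC][4-38 FREE]
Op 2: free(a) -> (freed a); heap: [0-38 FREE]
Op 3: b = malloc(2) -> b = 0; heap: [0-1 ALLOC][2-38 FREE]
Op 4: free(b) -> (freed b); heap: [0-38 FREE]
Op 5: c = malloc(8) -> c = 0; heap: [0-7 ALLOC][8-38 FREE]
Op 6: free(c) -> (freed c); heap: [0-38 FREE]
Op 7: d = malloc(3) -> d = 0; heap: [0-2 ALLOC][3-38 FREE]
Op 8: e = malloc(8) -> e = 3; heap: [0-2 ALLOC][3-10 ALLOC][11-38 FREE]
free(e): e = 3 -> block [3-10 ALLOC]; mark free, coalesce with adjacent free neighbors -> [0-2 ALLOC][3-38 FREE]

Answer: [0-2 ALLOC][3-38 FREE]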